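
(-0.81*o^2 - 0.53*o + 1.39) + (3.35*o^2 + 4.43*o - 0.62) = 2.54*o^2 + 3.9*o + 0.77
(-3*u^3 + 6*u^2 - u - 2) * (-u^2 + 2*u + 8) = 3*u^5 - 12*u^4 - 11*u^3 + 48*u^2 - 12*u - 16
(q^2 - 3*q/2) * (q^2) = q^4 - 3*q^3/2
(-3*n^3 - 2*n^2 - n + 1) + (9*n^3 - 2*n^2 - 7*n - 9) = 6*n^3 - 4*n^2 - 8*n - 8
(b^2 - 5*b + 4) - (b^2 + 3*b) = 4 - 8*b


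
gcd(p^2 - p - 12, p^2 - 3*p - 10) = 1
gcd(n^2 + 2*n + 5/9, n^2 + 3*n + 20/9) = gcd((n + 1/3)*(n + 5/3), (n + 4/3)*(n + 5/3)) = n + 5/3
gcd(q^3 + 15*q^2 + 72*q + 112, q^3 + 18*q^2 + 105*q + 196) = q^2 + 11*q + 28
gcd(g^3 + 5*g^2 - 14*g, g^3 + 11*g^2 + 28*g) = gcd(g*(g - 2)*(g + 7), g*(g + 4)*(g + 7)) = g^2 + 7*g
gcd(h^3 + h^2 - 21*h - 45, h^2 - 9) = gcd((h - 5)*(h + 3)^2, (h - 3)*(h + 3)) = h + 3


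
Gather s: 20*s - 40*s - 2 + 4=2 - 20*s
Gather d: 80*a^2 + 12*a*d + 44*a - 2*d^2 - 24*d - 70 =80*a^2 + 44*a - 2*d^2 + d*(12*a - 24) - 70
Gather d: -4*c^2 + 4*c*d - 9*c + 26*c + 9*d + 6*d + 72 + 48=-4*c^2 + 17*c + d*(4*c + 15) + 120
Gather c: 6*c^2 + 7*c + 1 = 6*c^2 + 7*c + 1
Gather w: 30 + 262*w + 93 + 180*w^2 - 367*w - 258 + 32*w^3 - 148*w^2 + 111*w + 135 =32*w^3 + 32*w^2 + 6*w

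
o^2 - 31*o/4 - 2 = (o - 8)*(o + 1/4)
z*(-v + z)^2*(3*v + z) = 3*v^3*z - 5*v^2*z^2 + v*z^3 + z^4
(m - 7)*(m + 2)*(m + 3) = m^3 - 2*m^2 - 29*m - 42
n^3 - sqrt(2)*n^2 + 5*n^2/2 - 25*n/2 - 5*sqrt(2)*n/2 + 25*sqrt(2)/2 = (n - 5/2)*(n + 5)*(n - sqrt(2))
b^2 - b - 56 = (b - 8)*(b + 7)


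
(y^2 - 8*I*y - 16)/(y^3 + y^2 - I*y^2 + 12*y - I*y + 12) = (y - 4*I)/(y^2 + y*(1 + 3*I) + 3*I)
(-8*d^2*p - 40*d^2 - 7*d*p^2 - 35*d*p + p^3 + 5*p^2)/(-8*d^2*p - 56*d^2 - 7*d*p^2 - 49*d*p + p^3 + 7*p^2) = (p + 5)/(p + 7)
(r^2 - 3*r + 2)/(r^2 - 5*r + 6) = (r - 1)/(r - 3)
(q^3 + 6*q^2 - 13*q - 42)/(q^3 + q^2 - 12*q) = (q^2 + 9*q + 14)/(q*(q + 4))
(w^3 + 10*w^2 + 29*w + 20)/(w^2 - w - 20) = (w^2 + 6*w + 5)/(w - 5)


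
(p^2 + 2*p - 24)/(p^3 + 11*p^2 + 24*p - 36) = (p - 4)/(p^2 + 5*p - 6)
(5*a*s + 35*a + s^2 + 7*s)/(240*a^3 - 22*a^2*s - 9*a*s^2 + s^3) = (s + 7)/(48*a^2 - 14*a*s + s^2)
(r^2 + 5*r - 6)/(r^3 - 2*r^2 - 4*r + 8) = (r^2 + 5*r - 6)/(r^3 - 2*r^2 - 4*r + 8)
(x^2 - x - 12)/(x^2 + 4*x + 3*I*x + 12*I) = (x^2 - x - 12)/(x^2 + x*(4 + 3*I) + 12*I)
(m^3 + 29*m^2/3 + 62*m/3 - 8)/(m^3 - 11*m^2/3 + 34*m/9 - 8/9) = 3*(m^2 + 10*m + 24)/(3*m^2 - 10*m + 8)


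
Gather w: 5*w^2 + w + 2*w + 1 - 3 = 5*w^2 + 3*w - 2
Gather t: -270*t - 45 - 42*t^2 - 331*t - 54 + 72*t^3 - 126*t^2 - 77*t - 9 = 72*t^3 - 168*t^2 - 678*t - 108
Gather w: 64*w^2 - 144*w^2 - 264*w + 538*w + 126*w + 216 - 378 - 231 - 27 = -80*w^2 + 400*w - 420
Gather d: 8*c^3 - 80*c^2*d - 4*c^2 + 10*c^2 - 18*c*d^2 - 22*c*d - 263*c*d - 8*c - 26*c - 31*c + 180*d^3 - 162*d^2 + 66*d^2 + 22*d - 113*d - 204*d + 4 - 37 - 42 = 8*c^3 + 6*c^2 - 65*c + 180*d^3 + d^2*(-18*c - 96) + d*(-80*c^2 - 285*c - 295) - 75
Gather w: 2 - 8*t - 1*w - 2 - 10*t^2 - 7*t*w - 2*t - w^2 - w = -10*t^2 - 10*t - w^2 + w*(-7*t - 2)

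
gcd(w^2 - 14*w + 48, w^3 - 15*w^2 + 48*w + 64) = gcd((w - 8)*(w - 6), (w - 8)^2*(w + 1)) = w - 8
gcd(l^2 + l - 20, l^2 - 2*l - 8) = l - 4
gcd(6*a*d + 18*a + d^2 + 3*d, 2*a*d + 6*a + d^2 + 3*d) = d + 3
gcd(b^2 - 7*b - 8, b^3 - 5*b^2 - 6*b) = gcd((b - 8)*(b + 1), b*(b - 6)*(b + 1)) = b + 1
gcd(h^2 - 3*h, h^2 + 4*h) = h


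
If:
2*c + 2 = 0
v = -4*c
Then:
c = -1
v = 4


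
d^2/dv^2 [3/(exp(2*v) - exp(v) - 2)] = 3*((1 - 4*exp(v))*(-exp(2*v) + exp(v) + 2) - 2*(2*exp(v) - 1)^2*exp(v))*exp(v)/(-exp(2*v) + exp(v) + 2)^3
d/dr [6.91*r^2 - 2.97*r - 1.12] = 13.82*r - 2.97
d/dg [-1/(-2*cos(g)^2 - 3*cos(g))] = (4*cos(g) + 3)*sin(g)/((2*cos(g) + 3)^2*cos(g)^2)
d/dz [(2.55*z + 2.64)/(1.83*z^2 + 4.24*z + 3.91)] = (4.6665*z^2 + 10.812*z - (2.55*z + 2.64)*(3.66*z + 4.24) + 9.9705)/(1.83*z^2 + 4.24*z + 3.91)^2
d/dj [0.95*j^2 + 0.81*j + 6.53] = 1.9*j + 0.81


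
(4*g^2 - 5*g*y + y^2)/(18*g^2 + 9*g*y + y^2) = (4*g^2 - 5*g*y + y^2)/(18*g^2 + 9*g*y + y^2)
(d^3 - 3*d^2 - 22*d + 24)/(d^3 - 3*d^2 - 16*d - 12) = (d^2 + 3*d - 4)/(d^2 + 3*d + 2)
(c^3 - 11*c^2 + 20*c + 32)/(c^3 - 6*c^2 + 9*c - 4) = (c^2 - 7*c - 8)/(c^2 - 2*c + 1)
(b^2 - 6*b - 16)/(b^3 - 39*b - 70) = (b - 8)/(b^2 - 2*b - 35)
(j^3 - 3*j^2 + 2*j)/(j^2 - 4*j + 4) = j*(j - 1)/(j - 2)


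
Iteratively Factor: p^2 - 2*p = (p)*(p - 2)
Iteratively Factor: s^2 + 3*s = (s)*(s + 3)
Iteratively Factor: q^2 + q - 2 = (q + 2)*(q - 1)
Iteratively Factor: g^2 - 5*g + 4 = (g - 4)*(g - 1)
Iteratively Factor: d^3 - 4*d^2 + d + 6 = (d - 2)*(d^2 - 2*d - 3) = (d - 2)*(d + 1)*(d - 3)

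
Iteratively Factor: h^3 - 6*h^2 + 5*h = (h)*(h^2 - 6*h + 5) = h*(h - 1)*(h - 5)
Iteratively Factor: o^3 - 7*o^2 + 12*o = (o)*(o^2 - 7*o + 12) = o*(o - 4)*(o - 3)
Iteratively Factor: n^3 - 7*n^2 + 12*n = (n - 4)*(n^2 - 3*n) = (n - 4)*(n - 3)*(n)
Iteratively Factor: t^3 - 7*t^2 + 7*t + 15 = (t - 5)*(t^2 - 2*t - 3) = (t - 5)*(t + 1)*(t - 3)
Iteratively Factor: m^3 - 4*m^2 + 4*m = (m - 2)*(m^2 - 2*m) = m*(m - 2)*(m - 2)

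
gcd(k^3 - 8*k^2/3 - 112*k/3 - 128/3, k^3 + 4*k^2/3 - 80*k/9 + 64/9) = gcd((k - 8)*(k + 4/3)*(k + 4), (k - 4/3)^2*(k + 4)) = k + 4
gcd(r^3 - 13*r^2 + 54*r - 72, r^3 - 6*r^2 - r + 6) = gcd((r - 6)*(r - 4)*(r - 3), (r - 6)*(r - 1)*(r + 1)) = r - 6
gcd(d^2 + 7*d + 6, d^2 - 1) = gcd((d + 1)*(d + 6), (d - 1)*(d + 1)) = d + 1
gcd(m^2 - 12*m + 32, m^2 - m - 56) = m - 8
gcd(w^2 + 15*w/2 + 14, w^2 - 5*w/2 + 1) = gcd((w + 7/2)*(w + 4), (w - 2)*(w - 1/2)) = 1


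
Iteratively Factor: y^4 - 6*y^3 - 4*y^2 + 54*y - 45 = (y + 3)*(y^3 - 9*y^2 + 23*y - 15) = (y - 3)*(y + 3)*(y^2 - 6*y + 5) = (y - 3)*(y - 1)*(y + 3)*(y - 5)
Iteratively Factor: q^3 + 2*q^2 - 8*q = (q - 2)*(q^2 + 4*q) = q*(q - 2)*(q + 4)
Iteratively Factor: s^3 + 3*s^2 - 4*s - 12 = (s - 2)*(s^2 + 5*s + 6) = (s - 2)*(s + 2)*(s + 3)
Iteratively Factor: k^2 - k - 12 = (k - 4)*(k + 3)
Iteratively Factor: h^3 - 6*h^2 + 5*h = (h - 1)*(h^2 - 5*h) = h*(h - 1)*(h - 5)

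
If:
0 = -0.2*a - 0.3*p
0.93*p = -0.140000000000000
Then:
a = 0.23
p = -0.15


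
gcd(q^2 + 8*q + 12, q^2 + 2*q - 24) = q + 6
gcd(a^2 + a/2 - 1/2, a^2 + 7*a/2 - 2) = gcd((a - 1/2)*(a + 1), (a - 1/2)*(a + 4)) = a - 1/2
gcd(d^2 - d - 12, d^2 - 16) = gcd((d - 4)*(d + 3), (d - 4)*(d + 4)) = d - 4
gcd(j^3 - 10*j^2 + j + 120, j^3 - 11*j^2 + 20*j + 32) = j - 8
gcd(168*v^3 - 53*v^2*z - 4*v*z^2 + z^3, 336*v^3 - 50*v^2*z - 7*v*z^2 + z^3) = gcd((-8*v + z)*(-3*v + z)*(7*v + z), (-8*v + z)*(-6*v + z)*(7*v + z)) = -56*v^2 - v*z + z^2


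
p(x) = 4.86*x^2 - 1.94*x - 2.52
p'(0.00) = -1.94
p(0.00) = -2.52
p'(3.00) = 27.22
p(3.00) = 35.40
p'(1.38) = 11.47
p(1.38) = 4.06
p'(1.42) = 11.86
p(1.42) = 4.52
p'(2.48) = 22.17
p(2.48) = 22.56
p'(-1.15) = -13.12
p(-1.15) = 6.14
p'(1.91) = 16.63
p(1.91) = 11.50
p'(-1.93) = -20.70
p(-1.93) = 19.33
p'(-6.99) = -69.88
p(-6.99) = 248.50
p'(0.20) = 0.00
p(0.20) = -2.71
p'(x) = 9.72*x - 1.94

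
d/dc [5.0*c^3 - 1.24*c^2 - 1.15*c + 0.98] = 15.0*c^2 - 2.48*c - 1.15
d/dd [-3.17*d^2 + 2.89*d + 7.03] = 2.89 - 6.34*d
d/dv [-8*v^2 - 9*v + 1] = -16*v - 9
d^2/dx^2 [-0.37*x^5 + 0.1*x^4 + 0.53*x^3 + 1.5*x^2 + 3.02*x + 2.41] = -7.4*x^3 + 1.2*x^2 + 3.18*x + 3.0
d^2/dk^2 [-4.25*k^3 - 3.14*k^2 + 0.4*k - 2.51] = -25.5*k - 6.28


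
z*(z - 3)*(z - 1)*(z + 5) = z^4 + z^3 - 17*z^2 + 15*z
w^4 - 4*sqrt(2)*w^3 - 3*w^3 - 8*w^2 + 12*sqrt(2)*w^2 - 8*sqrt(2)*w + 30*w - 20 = (w - 2)*(w - 1)*(w - 5*sqrt(2))*(w + sqrt(2))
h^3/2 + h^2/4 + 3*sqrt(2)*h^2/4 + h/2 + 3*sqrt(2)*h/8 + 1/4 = (h/2 + sqrt(2)/2)*(h + 1/2)*(h + sqrt(2)/2)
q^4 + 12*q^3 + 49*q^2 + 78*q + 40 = (q + 1)*(q + 2)*(q + 4)*(q + 5)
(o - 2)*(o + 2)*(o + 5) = o^3 + 5*o^2 - 4*o - 20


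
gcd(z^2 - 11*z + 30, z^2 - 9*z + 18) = z - 6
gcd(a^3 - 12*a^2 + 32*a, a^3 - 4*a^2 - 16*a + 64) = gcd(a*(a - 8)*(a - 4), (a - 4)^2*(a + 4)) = a - 4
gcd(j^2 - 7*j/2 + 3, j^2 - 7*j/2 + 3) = j^2 - 7*j/2 + 3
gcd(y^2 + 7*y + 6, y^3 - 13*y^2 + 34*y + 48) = y + 1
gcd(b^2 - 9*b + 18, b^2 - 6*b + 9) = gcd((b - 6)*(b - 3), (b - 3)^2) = b - 3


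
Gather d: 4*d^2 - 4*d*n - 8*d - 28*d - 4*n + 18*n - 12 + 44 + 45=4*d^2 + d*(-4*n - 36) + 14*n + 77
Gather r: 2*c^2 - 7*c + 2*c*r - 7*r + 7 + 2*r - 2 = 2*c^2 - 7*c + r*(2*c - 5) + 5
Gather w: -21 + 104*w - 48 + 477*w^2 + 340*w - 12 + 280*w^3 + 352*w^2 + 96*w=280*w^3 + 829*w^2 + 540*w - 81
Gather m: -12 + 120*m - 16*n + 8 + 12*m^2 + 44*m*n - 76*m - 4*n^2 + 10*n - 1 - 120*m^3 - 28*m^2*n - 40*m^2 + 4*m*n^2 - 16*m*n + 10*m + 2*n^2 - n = -120*m^3 + m^2*(-28*n - 28) + m*(4*n^2 + 28*n + 54) - 2*n^2 - 7*n - 5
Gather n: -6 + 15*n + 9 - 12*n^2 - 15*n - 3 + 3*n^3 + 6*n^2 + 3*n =3*n^3 - 6*n^2 + 3*n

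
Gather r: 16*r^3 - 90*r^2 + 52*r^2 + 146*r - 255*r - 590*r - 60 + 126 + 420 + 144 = 16*r^3 - 38*r^2 - 699*r + 630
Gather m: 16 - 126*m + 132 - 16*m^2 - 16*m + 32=-16*m^2 - 142*m + 180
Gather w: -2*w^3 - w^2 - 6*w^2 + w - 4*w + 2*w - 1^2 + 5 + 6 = -2*w^3 - 7*w^2 - w + 10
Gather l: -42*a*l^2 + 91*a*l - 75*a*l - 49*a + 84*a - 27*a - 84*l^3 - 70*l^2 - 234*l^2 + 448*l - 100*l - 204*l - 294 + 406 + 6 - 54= 8*a - 84*l^3 + l^2*(-42*a - 304) + l*(16*a + 144) + 64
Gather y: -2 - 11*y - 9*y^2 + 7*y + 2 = -9*y^2 - 4*y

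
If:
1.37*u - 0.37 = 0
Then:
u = 0.27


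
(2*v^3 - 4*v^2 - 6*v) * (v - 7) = 2*v^4 - 18*v^3 + 22*v^2 + 42*v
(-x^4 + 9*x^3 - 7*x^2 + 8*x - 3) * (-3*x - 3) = 3*x^5 - 24*x^4 - 6*x^3 - 3*x^2 - 15*x + 9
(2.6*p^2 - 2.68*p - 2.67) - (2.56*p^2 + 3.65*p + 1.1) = 0.04*p^2 - 6.33*p - 3.77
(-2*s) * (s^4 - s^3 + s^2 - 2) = -2*s^5 + 2*s^4 - 2*s^3 + 4*s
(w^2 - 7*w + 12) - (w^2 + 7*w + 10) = 2 - 14*w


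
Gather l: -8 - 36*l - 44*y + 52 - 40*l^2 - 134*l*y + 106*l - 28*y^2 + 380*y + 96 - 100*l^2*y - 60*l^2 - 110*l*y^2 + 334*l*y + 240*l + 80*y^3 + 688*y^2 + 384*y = l^2*(-100*y - 100) + l*(-110*y^2 + 200*y + 310) + 80*y^3 + 660*y^2 + 720*y + 140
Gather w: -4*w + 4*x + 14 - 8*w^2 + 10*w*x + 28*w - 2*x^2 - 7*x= -8*w^2 + w*(10*x + 24) - 2*x^2 - 3*x + 14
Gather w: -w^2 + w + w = -w^2 + 2*w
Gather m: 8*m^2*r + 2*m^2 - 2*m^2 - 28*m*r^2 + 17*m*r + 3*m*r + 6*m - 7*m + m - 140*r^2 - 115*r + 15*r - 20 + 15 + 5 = 8*m^2*r + m*(-28*r^2 + 20*r) - 140*r^2 - 100*r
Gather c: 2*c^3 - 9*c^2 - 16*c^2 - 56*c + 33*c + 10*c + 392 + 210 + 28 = 2*c^3 - 25*c^2 - 13*c + 630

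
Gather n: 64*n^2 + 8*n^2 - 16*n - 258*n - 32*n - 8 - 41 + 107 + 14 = 72*n^2 - 306*n + 72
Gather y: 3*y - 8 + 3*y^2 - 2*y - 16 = 3*y^2 + y - 24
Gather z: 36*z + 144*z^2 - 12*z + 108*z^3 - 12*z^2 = 108*z^3 + 132*z^2 + 24*z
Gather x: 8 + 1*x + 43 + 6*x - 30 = 7*x + 21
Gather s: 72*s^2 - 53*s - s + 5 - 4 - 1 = 72*s^2 - 54*s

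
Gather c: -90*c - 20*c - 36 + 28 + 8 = -110*c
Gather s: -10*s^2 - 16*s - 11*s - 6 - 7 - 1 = -10*s^2 - 27*s - 14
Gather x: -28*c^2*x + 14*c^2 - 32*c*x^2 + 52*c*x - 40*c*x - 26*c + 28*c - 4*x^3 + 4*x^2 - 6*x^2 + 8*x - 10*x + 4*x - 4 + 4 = 14*c^2 + 2*c - 4*x^3 + x^2*(-32*c - 2) + x*(-28*c^2 + 12*c + 2)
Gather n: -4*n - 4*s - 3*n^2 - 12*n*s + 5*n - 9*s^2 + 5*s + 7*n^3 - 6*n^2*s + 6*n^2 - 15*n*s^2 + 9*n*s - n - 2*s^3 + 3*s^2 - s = 7*n^3 + n^2*(3 - 6*s) + n*(-15*s^2 - 3*s) - 2*s^3 - 6*s^2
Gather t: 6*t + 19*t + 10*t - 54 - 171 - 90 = 35*t - 315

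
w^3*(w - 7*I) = w^4 - 7*I*w^3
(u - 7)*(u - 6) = u^2 - 13*u + 42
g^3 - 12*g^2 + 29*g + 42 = (g - 7)*(g - 6)*(g + 1)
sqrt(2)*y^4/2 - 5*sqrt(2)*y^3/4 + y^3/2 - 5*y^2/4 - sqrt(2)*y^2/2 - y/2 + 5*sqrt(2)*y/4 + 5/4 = (y - 5/2)*(y - 1)*(y + 1)*(sqrt(2)*y/2 + 1/2)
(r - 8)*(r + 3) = r^2 - 5*r - 24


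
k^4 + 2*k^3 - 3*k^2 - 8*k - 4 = (k - 2)*(k + 1)^2*(k + 2)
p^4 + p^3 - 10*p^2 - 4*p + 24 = (p - 2)^2*(p + 2)*(p + 3)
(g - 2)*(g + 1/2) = g^2 - 3*g/2 - 1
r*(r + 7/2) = r^2 + 7*r/2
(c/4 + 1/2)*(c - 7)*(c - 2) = c^3/4 - 7*c^2/4 - c + 7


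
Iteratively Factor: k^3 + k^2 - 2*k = (k)*(k^2 + k - 2) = k*(k + 2)*(k - 1)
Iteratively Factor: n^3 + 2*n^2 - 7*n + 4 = (n - 1)*(n^2 + 3*n - 4) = (n - 1)*(n + 4)*(n - 1)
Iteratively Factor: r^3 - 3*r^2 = (r)*(r^2 - 3*r) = r*(r - 3)*(r)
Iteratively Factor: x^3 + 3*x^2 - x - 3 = (x + 3)*(x^2 - 1) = (x + 1)*(x + 3)*(x - 1)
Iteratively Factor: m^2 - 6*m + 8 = (m - 4)*(m - 2)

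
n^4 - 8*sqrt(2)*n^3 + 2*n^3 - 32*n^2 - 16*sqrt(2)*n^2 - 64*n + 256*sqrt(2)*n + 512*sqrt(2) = (n + 2)*(n - 8*sqrt(2))*(n - 4*sqrt(2))*(n + 4*sqrt(2))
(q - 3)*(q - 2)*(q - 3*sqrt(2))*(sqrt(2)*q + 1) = sqrt(2)*q^4 - 5*sqrt(2)*q^3 - 5*q^3 + 3*sqrt(2)*q^2 + 25*q^2 - 30*q + 15*sqrt(2)*q - 18*sqrt(2)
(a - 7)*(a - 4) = a^2 - 11*a + 28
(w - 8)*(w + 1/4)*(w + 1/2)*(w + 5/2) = w^4 - 19*w^3/4 - 24*w^2 - 251*w/16 - 5/2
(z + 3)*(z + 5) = z^2 + 8*z + 15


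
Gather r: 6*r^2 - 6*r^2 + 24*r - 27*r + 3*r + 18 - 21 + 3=0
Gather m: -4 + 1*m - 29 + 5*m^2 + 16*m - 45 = 5*m^2 + 17*m - 78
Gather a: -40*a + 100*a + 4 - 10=60*a - 6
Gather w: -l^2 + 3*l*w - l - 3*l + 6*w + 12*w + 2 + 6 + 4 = -l^2 - 4*l + w*(3*l + 18) + 12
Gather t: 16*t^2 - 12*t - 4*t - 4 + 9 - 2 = 16*t^2 - 16*t + 3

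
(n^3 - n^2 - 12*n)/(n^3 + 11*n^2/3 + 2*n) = 3*(n - 4)/(3*n + 2)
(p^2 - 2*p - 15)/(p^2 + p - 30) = (p + 3)/(p + 6)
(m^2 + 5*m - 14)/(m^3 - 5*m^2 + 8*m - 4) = (m + 7)/(m^2 - 3*m + 2)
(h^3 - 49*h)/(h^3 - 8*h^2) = (h^2 - 49)/(h*(h - 8))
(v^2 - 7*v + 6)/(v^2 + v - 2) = (v - 6)/(v + 2)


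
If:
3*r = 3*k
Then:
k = r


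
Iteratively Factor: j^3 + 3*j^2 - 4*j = (j + 4)*(j^2 - j) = j*(j + 4)*(j - 1)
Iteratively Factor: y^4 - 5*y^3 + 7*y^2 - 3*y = (y - 1)*(y^3 - 4*y^2 + 3*y) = (y - 1)^2*(y^2 - 3*y) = (y - 3)*(y - 1)^2*(y)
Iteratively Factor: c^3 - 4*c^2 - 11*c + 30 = (c - 5)*(c^2 + c - 6) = (c - 5)*(c - 2)*(c + 3)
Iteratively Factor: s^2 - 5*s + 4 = (s - 1)*(s - 4)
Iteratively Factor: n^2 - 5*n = (n - 5)*(n)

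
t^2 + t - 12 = (t - 3)*(t + 4)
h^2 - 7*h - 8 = (h - 8)*(h + 1)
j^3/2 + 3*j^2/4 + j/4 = j*(j/2 + 1/2)*(j + 1/2)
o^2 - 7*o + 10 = (o - 5)*(o - 2)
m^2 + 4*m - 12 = (m - 2)*(m + 6)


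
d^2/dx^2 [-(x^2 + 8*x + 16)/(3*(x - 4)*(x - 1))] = 2*(-13*x^3 - 36*x^2 + 336*x - 512)/(3*(x^6 - 15*x^5 + 87*x^4 - 245*x^3 + 348*x^2 - 240*x + 64))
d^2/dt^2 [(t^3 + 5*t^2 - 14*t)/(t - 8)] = 2*(t^3 - 24*t^2 + 192*t + 208)/(t^3 - 24*t^2 + 192*t - 512)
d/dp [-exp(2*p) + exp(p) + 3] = (1 - 2*exp(p))*exp(p)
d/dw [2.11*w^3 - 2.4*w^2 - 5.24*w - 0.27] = 6.33*w^2 - 4.8*w - 5.24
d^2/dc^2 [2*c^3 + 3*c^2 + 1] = 12*c + 6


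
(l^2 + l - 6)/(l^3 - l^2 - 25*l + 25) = (l^2 + l - 6)/(l^3 - l^2 - 25*l + 25)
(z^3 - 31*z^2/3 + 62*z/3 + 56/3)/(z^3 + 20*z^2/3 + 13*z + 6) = (z^2 - 11*z + 28)/(z^2 + 6*z + 9)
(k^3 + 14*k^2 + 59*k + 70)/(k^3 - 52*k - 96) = (k^2 + 12*k + 35)/(k^2 - 2*k - 48)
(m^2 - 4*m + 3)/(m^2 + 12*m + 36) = (m^2 - 4*m + 3)/(m^2 + 12*m + 36)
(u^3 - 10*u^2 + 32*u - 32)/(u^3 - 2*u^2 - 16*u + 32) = (u - 4)/(u + 4)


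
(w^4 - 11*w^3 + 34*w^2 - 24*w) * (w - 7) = w^5 - 18*w^4 + 111*w^3 - 262*w^2 + 168*w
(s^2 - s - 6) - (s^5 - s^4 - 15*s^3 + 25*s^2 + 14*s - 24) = -s^5 + s^4 + 15*s^3 - 24*s^2 - 15*s + 18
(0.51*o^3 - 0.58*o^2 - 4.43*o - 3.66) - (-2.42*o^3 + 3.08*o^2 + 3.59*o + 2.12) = 2.93*o^3 - 3.66*o^2 - 8.02*o - 5.78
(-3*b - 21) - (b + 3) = -4*b - 24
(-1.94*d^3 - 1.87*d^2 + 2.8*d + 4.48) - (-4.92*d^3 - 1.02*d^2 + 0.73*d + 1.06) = 2.98*d^3 - 0.85*d^2 + 2.07*d + 3.42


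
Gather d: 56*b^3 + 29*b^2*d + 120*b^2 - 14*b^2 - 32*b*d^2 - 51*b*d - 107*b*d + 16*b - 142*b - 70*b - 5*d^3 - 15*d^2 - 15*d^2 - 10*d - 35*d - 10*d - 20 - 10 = 56*b^3 + 106*b^2 - 196*b - 5*d^3 + d^2*(-32*b - 30) + d*(29*b^2 - 158*b - 55) - 30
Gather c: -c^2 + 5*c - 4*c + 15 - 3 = -c^2 + c + 12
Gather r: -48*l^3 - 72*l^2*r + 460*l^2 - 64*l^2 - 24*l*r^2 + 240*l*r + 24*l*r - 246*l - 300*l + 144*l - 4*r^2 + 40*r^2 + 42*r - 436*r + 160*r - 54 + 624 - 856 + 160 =-48*l^3 + 396*l^2 - 402*l + r^2*(36 - 24*l) + r*(-72*l^2 + 264*l - 234) - 126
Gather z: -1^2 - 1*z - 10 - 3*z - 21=-4*z - 32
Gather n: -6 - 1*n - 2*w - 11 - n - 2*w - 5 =-2*n - 4*w - 22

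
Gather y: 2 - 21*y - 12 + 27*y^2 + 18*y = 27*y^2 - 3*y - 10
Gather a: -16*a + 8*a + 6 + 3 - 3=6 - 8*a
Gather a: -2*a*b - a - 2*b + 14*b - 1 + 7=a*(-2*b - 1) + 12*b + 6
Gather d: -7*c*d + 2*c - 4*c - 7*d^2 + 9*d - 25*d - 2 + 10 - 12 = -2*c - 7*d^2 + d*(-7*c - 16) - 4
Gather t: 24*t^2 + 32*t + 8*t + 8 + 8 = 24*t^2 + 40*t + 16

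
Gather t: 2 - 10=-8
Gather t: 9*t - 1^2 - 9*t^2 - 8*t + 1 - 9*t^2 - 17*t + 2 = -18*t^2 - 16*t + 2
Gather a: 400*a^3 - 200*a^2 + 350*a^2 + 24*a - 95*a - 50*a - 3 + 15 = 400*a^3 + 150*a^2 - 121*a + 12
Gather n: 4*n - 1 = 4*n - 1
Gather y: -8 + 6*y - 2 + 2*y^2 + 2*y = 2*y^2 + 8*y - 10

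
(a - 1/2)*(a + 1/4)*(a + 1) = a^3 + 3*a^2/4 - 3*a/8 - 1/8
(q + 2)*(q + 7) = q^2 + 9*q + 14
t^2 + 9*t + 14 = (t + 2)*(t + 7)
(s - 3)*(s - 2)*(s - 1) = s^3 - 6*s^2 + 11*s - 6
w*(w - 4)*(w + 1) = w^3 - 3*w^2 - 4*w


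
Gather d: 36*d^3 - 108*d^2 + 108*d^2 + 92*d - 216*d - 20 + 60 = 36*d^3 - 124*d + 40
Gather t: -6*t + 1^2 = 1 - 6*t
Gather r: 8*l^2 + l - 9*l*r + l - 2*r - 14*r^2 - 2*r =8*l^2 + 2*l - 14*r^2 + r*(-9*l - 4)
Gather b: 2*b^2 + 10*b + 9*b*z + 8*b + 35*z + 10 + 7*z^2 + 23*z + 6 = 2*b^2 + b*(9*z + 18) + 7*z^2 + 58*z + 16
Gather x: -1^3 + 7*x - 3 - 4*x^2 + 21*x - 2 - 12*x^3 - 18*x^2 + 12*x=-12*x^3 - 22*x^2 + 40*x - 6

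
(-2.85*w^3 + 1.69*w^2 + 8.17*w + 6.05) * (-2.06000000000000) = 5.871*w^3 - 3.4814*w^2 - 16.8302*w - 12.463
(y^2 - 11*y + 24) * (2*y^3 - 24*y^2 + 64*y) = 2*y^5 - 46*y^4 + 376*y^3 - 1280*y^2 + 1536*y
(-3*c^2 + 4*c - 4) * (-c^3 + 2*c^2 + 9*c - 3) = 3*c^5 - 10*c^4 - 15*c^3 + 37*c^2 - 48*c + 12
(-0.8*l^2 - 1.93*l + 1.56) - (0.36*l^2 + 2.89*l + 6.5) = -1.16*l^2 - 4.82*l - 4.94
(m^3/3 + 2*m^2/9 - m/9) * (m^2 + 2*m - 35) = m^5/3 + 8*m^4/9 - 34*m^3/3 - 8*m^2 + 35*m/9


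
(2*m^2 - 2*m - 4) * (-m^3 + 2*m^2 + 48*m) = -2*m^5 + 6*m^4 + 96*m^3 - 104*m^2 - 192*m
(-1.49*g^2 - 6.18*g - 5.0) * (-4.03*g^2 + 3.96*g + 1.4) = 6.0047*g^4 + 19.005*g^3 - 6.4088*g^2 - 28.452*g - 7.0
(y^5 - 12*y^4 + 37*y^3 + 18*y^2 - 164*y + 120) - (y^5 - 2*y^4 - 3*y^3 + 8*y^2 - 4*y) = -10*y^4 + 40*y^3 + 10*y^2 - 160*y + 120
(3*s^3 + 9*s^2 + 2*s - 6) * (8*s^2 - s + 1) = 24*s^5 + 69*s^4 + 10*s^3 - 41*s^2 + 8*s - 6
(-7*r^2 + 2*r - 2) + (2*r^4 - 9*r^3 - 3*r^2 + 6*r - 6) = 2*r^4 - 9*r^3 - 10*r^2 + 8*r - 8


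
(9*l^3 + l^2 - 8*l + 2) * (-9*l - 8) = -81*l^4 - 81*l^3 + 64*l^2 + 46*l - 16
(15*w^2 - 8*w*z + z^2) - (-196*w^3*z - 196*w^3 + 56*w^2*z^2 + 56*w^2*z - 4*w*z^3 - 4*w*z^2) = 196*w^3*z + 196*w^3 - 56*w^2*z^2 - 56*w^2*z + 15*w^2 + 4*w*z^3 + 4*w*z^2 - 8*w*z + z^2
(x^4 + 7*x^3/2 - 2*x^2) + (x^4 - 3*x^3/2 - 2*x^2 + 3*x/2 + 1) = 2*x^4 + 2*x^3 - 4*x^2 + 3*x/2 + 1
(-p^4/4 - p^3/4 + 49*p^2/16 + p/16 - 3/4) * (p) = -p^5/4 - p^4/4 + 49*p^3/16 + p^2/16 - 3*p/4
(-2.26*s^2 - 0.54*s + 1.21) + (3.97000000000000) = -2.26*s^2 - 0.54*s + 5.18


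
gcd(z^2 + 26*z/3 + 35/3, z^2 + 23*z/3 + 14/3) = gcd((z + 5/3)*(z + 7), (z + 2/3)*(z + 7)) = z + 7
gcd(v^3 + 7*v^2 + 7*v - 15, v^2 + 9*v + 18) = v + 3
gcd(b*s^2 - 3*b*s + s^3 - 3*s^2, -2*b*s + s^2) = s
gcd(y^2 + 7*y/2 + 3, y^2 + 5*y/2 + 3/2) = y + 3/2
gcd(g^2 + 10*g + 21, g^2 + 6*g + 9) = g + 3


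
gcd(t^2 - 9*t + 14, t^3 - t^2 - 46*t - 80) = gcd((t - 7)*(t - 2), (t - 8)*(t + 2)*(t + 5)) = 1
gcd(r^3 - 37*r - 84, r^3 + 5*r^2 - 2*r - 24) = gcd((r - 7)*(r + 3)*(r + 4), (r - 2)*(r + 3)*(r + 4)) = r^2 + 7*r + 12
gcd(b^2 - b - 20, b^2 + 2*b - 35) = b - 5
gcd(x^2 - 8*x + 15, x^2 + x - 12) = x - 3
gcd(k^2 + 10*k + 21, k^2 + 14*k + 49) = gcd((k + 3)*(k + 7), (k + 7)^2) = k + 7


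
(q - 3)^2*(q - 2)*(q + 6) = q^4 - 2*q^3 - 27*q^2 + 108*q - 108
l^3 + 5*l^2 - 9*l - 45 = (l - 3)*(l + 3)*(l + 5)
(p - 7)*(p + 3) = p^2 - 4*p - 21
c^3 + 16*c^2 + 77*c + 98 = (c + 2)*(c + 7)^2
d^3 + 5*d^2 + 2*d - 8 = (d - 1)*(d + 2)*(d + 4)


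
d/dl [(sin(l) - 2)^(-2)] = -2*cos(l)/(sin(l) - 2)^3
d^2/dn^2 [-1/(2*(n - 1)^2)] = -3/(n - 1)^4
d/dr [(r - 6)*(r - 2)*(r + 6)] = 3*r^2 - 4*r - 36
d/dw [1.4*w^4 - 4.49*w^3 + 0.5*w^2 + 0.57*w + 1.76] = 5.6*w^3 - 13.47*w^2 + 1.0*w + 0.57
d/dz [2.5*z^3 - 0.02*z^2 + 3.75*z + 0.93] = 7.5*z^2 - 0.04*z + 3.75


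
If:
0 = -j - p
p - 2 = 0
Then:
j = -2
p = 2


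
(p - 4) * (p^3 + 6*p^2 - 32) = p^4 + 2*p^3 - 24*p^2 - 32*p + 128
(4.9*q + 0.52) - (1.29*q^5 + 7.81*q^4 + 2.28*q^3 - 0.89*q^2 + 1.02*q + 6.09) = -1.29*q^5 - 7.81*q^4 - 2.28*q^3 + 0.89*q^2 + 3.88*q - 5.57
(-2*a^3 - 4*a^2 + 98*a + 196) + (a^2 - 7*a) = -2*a^3 - 3*a^2 + 91*a + 196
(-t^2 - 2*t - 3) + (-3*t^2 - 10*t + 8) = -4*t^2 - 12*t + 5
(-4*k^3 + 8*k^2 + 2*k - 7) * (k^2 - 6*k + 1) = -4*k^5 + 32*k^4 - 50*k^3 - 11*k^2 + 44*k - 7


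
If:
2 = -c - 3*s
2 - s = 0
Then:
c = -8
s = 2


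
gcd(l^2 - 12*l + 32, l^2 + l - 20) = l - 4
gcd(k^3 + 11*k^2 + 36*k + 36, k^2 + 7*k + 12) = k + 3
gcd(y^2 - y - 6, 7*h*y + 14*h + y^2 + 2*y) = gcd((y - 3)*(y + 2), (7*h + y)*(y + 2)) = y + 2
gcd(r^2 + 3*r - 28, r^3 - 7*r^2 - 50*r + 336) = r + 7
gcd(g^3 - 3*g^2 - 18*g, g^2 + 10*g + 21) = g + 3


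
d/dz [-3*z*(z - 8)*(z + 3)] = -9*z^2 + 30*z + 72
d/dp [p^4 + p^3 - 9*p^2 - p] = 4*p^3 + 3*p^2 - 18*p - 1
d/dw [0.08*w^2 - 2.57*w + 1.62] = 0.16*w - 2.57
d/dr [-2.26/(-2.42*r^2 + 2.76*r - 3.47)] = (6.2376 - 10.9384*r)/(2.42*r^2 - 2.76*r + 3.47)^2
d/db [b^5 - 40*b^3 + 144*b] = 5*b^4 - 120*b^2 + 144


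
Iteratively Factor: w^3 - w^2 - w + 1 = (w - 1)*(w^2 - 1) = (w - 1)^2*(w + 1)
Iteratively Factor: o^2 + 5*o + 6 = (o + 3)*(o + 2)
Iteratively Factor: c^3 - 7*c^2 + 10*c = (c - 5)*(c^2 - 2*c) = c*(c - 5)*(c - 2)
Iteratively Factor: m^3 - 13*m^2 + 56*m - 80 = (m - 4)*(m^2 - 9*m + 20) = (m - 5)*(m - 4)*(m - 4)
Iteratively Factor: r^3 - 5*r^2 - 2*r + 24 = (r + 2)*(r^2 - 7*r + 12) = (r - 4)*(r + 2)*(r - 3)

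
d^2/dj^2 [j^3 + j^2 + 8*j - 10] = 6*j + 2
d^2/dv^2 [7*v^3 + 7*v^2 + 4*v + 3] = 42*v + 14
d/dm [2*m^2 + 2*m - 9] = 4*m + 2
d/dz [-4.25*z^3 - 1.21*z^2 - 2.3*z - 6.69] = -12.75*z^2 - 2.42*z - 2.3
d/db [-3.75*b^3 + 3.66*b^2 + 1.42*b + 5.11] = -11.25*b^2 + 7.32*b + 1.42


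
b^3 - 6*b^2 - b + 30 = (b - 5)*(b - 3)*(b + 2)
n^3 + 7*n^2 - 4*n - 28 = (n - 2)*(n + 2)*(n + 7)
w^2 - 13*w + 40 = (w - 8)*(w - 5)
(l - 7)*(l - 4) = l^2 - 11*l + 28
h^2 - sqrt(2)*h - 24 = (h - 4*sqrt(2))*(h + 3*sqrt(2))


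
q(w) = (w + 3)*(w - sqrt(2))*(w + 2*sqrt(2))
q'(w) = (w + 3)*(w - sqrt(2)) + (w + 3)*(w + 2*sqrt(2)) + (w - sqrt(2))*(w + 2*sqrt(2))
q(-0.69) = -10.39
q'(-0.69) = -4.42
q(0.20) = -11.77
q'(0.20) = 2.13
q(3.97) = 121.11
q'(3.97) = 82.57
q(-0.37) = -11.54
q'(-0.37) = -2.61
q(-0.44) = -11.34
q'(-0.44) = -3.06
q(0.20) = -11.77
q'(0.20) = 2.13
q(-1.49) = -5.87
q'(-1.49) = -6.25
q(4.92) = 215.14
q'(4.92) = 116.30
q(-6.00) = -70.54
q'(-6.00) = 55.27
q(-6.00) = -70.54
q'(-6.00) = 55.27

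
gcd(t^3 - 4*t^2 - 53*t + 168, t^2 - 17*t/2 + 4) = t - 8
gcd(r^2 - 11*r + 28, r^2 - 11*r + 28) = r^2 - 11*r + 28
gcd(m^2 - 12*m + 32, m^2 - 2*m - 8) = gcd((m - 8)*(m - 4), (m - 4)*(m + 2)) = m - 4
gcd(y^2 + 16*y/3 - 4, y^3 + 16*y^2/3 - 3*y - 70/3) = 1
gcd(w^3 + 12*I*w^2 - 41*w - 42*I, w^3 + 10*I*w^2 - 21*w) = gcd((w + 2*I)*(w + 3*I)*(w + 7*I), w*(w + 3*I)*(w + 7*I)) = w^2 + 10*I*w - 21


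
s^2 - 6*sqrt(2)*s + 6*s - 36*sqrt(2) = (s + 6)*(s - 6*sqrt(2))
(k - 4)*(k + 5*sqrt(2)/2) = k^2 - 4*k + 5*sqrt(2)*k/2 - 10*sqrt(2)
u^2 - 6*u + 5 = (u - 5)*(u - 1)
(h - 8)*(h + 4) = h^2 - 4*h - 32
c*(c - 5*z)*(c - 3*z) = c^3 - 8*c^2*z + 15*c*z^2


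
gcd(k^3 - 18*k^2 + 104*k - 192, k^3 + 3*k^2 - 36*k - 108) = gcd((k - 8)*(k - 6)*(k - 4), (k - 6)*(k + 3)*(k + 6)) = k - 6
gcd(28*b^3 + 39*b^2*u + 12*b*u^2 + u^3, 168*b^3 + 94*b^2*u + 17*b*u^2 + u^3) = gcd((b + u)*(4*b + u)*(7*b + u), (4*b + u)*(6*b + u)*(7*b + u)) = 28*b^2 + 11*b*u + u^2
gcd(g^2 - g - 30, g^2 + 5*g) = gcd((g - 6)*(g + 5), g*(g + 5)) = g + 5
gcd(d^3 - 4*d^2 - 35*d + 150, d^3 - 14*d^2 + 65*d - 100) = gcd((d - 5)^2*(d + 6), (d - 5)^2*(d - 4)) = d^2 - 10*d + 25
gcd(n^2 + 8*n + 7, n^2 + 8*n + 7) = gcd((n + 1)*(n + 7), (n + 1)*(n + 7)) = n^2 + 8*n + 7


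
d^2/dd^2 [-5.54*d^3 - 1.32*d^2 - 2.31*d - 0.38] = -33.24*d - 2.64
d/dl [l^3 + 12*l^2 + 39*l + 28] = 3*l^2 + 24*l + 39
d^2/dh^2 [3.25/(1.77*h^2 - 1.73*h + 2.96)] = (-20.36385*h^2 + 19.90365*h + 3.25*(3.54*h - 1.73)*(7.08*h - 3.46) - 34.0548)/(1.77*h^2 - 1.73*h + 2.96)^3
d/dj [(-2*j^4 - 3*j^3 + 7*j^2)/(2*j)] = -3*j^2 - 3*j + 7/2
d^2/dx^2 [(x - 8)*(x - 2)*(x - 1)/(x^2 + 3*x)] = 8*(17*x^3 - 12*x^2 - 36*x - 36)/(x^3*(x^3 + 9*x^2 + 27*x + 27))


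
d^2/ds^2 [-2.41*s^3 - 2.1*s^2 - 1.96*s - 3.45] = -14.46*s - 4.2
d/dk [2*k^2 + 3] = 4*k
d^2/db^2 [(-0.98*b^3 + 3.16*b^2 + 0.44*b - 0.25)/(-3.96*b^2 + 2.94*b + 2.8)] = (-1.4210854715202e-14*b^5 + 1.13686837721616e-13*b^4 - 48.70584*b^3 - 138.30192*b^2 - 0.636720000000018*b - 32.43884)/(62.099136*b^6 - 138.311712*b^5 - 29.039472*b^4 + 170.180136*b^3 + 20.53296*b^2 - 69.1488*b - 21.952)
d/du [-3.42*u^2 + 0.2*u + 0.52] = 0.2 - 6.84*u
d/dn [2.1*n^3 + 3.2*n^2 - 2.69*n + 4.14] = 6.3*n^2 + 6.4*n - 2.69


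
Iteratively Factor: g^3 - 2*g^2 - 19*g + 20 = (g - 1)*(g^2 - g - 20) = (g - 1)*(g + 4)*(g - 5)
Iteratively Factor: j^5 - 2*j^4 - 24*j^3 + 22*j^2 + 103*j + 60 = (j - 5)*(j^4 + 3*j^3 - 9*j^2 - 23*j - 12) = (j - 5)*(j - 3)*(j^3 + 6*j^2 + 9*j + 4) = (j - 5)*(j - 3)*(j + 4)*(j^2 + 2*j + 1) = (j - 5)*(j - 3)*(j + 1)*(j + 4)*(j + 1)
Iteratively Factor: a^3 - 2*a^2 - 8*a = (a)*(a^2 - 2*a - 8) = a*(a - 4)*(a + 2)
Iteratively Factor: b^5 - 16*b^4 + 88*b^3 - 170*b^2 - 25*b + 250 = (b - 5)*(b^4 - 11*b^3 + 33*b^2 - 5*b - 50) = (b - 5)^2*(b^3 - 6*b^2 + 3*b + 10) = (b - 5)^3*(b^2 - b - 2) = (b - 5)^3*(b - 2)*(b + 1)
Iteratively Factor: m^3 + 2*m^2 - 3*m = (m + 3)*(m^2 - m) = (m - 1)*(m + 3)*(m)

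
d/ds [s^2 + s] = 2*s + 1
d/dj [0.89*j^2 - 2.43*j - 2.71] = 1.78*j - 2.43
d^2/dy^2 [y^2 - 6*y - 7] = 2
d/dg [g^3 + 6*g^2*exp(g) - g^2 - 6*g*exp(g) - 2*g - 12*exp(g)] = 6*g^2*exp(g) + 3*g^2 + 6*g*exp(g) - 2*g - 18*exp(g) - 2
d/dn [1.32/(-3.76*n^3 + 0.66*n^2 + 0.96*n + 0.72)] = (14.8896*n^2 - 1.7424*n - 1.2672)/(-3.76*n^3 + 0.66*n^2 + 0.96*n + 0.72)^2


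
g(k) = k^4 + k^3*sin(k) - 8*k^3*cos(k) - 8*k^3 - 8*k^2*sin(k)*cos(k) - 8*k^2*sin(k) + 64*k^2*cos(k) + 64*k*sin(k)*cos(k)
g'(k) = 8*k^3*sin(k) + k^3*cos(k) + 4*k^3 + 8*k^2*sin(k)^2 - 61*k^2*sin(k) - 8*k^2*cos(k)^2 - 32*k^2*cos(k) - 24*k^2 - 64*k*sin(k)^2 - 16*k*sin(k)*cos(k) - 16*k*sin(k) + 64*k*cos(k)^2 + 128*k*cos(k) + 64*sin(k)*cos(k)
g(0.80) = 41.72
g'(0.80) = 34.11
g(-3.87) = -309.10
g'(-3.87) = -800.70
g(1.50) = -22.75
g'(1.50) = -240.08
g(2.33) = -316.33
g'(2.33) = -386.85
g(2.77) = -464.06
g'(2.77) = -266.15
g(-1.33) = 92.45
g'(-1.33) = 64.11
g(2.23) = -277.10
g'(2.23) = -396.43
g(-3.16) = -536.07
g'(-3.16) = 90.60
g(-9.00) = 2463.87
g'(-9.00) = 2865.77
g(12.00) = 2888.33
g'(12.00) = -384.37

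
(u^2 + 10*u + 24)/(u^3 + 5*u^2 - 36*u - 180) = (u + 4)/(u^2 - u - 30)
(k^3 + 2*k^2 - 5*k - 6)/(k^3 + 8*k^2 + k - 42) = (k + 1)/(k + 7)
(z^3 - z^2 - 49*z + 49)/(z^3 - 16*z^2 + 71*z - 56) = (z + 7)/(z - 8)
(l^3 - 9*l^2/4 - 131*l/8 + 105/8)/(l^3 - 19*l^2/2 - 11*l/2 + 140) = (l - 3/4)/(l - 8)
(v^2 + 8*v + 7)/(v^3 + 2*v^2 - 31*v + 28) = (v + 1)/(v^2 - 5*v + 4)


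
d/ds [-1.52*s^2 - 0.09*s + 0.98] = -3.04*s - 0.09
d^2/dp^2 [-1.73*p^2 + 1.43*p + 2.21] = -3.46000000000000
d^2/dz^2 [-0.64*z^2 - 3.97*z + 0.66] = -1.28000000000000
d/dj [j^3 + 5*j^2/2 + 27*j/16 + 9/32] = 3*j^2 + 5*j + 27/16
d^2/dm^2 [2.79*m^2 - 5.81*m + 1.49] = 5.58000000000000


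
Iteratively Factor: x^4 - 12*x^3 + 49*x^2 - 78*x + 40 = (x - 1)*(x^3 - 11*x^2 + 38*x - 40) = (x - 4)*(x - 1)*(x^2 - 7*x + 10) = (x - 5)*(x - 4)*(x - 1)*(x - 2)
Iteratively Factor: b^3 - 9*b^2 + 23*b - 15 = (b - 5)*(b^2 - 4*b + 3) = (b - 5)*(b - 1)*(b - 3)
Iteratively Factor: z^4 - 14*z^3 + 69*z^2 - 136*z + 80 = (z - 4)*(z^3 - 10*z^2 + 29*z - 20) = (z - 4)*(z - 1)*(z^2 - 9*z + 20) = (z - 5)*(z - 4)*(z - 1)*(z - 4)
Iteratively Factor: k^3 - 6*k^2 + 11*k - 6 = (k - 1)*(k^2 - 5*k + 6) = (k - 2)*(k - 1)*(k - 3)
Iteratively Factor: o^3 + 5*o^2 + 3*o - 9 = (o + 3)*(o^2 + 2*o - 3) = (o - 1)*(o + 3)*(o + 3)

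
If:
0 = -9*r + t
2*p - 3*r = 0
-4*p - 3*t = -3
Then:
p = 3/22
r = 1/11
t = 9/11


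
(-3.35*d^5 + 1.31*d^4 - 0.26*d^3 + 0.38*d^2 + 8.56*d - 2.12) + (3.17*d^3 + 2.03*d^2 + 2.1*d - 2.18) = -3.35*d^5 + 1.31*d^4 + 2.91*d^3 + 2.41*d^2 + 10.66*d - 4.3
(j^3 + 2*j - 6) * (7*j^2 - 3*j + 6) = 7*j^5 - 3*j^4 + 20*j^3 - 48*j^2 + 30*j - 36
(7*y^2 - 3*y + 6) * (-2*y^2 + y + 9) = -14*y^4 + 13*y^3 + 48*y^2 - 21*y + 54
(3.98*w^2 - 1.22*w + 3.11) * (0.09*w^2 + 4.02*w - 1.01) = 0.3582*w^4 + 15.8898*w^3 - 8.6443*w^2 + 13.7344*w - 3.1411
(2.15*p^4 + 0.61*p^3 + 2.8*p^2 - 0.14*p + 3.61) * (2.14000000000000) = 4.601*p^4 + 1.3054*p^3 + 5.992*p^2 - 0.2996*p + 7.7254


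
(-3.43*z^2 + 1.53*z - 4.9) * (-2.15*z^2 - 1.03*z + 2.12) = 7.3745*z^4 + 0.2434*z^3 + 1.6875*z^2 + 8.2906*z - 10.388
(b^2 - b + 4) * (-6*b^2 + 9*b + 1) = -6*b^4 + 15*b^3 - 32*b^2 + 35*b + 4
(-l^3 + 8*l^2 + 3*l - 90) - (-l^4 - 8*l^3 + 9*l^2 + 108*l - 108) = l^4 + 7*l^3 - l^2 - 105*l + 18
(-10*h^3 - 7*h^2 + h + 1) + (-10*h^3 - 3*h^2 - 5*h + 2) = -20*h^3 - 10*h^2 - 4*h + 3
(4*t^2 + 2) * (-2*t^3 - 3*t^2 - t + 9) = -8*t^5 - 12*t^4 - 8*t^3 + 30*t^2 - 2*t + 18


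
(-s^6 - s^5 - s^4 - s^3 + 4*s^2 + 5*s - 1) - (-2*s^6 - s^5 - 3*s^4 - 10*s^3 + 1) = s^6 + 2*s^4 + 9*s^3 + 4*s^2 + 5*s - 2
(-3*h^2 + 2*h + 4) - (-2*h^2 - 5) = -h^2 + 2*h + 9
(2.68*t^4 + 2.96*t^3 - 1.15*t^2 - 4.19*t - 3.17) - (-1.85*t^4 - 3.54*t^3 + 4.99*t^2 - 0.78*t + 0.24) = 4.53*t^4 + 6.5*t^3 - 6.14*t^2 - 3.41*t - 3.41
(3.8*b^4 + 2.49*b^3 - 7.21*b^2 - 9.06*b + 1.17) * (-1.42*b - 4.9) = -5.396*b^5 - 22.1558*b^4 - 1.9628*b^3 + 48.1942*b^2 + 42.7326*b - 5.733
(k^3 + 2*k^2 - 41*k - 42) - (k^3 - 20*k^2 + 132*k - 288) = 22*k^2 - 173*k + 246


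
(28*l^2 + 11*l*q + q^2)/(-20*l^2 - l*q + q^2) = (7*l + q)/(-5*l + q)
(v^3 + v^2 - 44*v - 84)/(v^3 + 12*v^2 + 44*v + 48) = (v - 7)/(v + 4)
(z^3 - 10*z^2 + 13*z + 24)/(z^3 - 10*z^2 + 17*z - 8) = (z^2 - 2*z - 3)/(z^2 - 2*z + 1)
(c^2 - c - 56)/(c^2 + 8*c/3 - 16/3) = 3*(c^2 - c - 56)/(3*c^2 + 8*c - 16)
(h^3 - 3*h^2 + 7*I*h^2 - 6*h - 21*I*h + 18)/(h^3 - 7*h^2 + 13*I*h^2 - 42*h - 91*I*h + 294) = (h^2 + h*(-3 + I) - 3*I)/(h^2 + 7*h*(-1 + I) - 49*I)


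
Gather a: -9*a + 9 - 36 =-9*a - 27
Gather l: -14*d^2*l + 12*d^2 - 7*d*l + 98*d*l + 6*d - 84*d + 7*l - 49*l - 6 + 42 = 12*d^2 - 78*d + l*(-14*d^2 + 91*d - 42) + 36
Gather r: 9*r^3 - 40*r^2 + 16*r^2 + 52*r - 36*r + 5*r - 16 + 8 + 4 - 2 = 9*r^3 - 24*r^2 + 21*r - 6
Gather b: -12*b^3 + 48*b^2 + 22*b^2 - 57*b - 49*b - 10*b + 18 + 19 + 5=-12*b^3 + 70*b^2 - 116*b + 42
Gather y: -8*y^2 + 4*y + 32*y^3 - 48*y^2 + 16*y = 32*y^3 - 56*y^2 + 20*y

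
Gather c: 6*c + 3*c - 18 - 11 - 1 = 9*c - 30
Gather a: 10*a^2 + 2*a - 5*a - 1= 10*a^2 - 3*a - 1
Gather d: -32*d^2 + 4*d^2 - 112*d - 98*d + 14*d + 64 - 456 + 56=-28*d^2 - 196*d - 336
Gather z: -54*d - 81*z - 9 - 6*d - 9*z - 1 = -60*d - 90*z - 10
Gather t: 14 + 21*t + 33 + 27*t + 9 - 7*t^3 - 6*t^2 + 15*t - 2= -7*t^3 - 6*t^2 + 63*t + 54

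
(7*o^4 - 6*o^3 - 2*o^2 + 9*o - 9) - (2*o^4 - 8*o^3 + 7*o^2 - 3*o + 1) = 5*o^4 + 2*o^3 - 9*o^2 + 12*o - 10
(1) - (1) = 0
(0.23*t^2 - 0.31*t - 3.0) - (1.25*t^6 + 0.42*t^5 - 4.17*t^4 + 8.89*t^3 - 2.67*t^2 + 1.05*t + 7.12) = -1.25*t^6 - 0.42*t^5 + 4.17*t^4 - 8.89*t^3 + 2.9*t^2 - 1.36*t - 10.12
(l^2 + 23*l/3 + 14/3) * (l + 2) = l^3 + 29*l^2/3 + 20*l + 28/3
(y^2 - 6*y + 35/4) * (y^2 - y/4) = y^4 - 25*y^3/4 + 41*y^2/4 - 35*y/16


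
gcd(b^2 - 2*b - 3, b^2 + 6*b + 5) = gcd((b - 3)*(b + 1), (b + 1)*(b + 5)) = b + 1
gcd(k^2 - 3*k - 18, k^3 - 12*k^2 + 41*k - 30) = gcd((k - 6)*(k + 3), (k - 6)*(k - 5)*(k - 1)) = k - 6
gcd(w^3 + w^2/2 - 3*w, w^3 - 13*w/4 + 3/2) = w^2 + w/2 - 3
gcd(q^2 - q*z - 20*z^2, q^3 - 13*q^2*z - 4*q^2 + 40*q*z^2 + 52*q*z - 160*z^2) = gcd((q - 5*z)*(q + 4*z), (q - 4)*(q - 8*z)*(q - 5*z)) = -q + 5*z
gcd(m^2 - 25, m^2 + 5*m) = m + 5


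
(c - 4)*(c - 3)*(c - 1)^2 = c^4 - 9*c^3 + 27*c^2 - 31*c + 12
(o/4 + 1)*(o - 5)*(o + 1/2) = o^3/4 - o^2/8 - 41*o/8 - 5/2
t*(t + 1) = t^2 + t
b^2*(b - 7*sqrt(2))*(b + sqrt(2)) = b^4 - 6*sqrt(2)*b^3 - 14*b^2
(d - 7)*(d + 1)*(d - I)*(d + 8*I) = d^4 - 6*d^3 + 7*I*d^3 + d^2 - 42*I*d^2 - 48*d - 49*I*d - 56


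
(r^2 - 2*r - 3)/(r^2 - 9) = (r + 1)/(r + 3)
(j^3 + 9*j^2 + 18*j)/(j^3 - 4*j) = (j^2 + 9*j + 18)/(j^2 - 4)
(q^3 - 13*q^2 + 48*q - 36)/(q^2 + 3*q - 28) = (q^3 - 13*q^2 + 48*q - 36)/(q^2 + 3*q - 28)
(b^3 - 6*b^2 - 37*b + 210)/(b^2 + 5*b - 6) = (b^2 - 12*b + 35)/(b - 1)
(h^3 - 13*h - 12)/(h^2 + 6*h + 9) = (h^2 - 3*h - 4)/(h + 3)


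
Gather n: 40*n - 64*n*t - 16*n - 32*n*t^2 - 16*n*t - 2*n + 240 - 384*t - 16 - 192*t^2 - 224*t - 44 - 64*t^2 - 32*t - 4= n*(-32*t^2 - 80*t + 22) - 256*t^2 - 640*t + 176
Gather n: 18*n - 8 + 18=18*n + 10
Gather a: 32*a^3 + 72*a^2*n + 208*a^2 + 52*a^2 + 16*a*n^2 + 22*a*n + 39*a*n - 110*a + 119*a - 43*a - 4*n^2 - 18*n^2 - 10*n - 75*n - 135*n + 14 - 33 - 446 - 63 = 32*a^3 + a^2*(72*n + 260) + a*(16*n^2 + 61*n - 34) - 22*n^2 - 220*n - 528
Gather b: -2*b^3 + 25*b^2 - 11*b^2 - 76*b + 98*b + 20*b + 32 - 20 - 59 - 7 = -2*b^3 + 14*b^2 + 42*b - 54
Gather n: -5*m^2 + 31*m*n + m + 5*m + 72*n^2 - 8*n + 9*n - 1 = -5*m^2 + 6*m + 72*n^2 + n*(31*m + 1) - 1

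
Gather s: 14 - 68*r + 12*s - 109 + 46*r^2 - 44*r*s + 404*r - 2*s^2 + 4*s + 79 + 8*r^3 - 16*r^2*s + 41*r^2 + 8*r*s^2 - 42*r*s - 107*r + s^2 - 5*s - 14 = 8*r^3 + 87*r^2 + 229*r + s^2*(8*r - 1) + s*(-16*r^2 - 86*r + 11) - 30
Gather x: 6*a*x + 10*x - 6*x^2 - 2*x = -6*x^2 + x*(6*a + 8)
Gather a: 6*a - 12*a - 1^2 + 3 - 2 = -6*a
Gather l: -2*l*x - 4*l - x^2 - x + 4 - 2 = l*(-2*x - 4) - x^2 - x + 2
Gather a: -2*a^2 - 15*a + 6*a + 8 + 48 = -2*a^2 - 9*a + 56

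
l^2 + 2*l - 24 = (l - 4)*(l + 6)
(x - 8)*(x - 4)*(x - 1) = x^3 - 13*x^2 + 44*x - 32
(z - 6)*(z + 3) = z^2 - 3*z - 18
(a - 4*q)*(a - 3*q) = a^2 - 7*a*q + 12*q^2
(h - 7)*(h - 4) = h^2 - 11*h + 28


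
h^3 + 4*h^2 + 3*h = h*(h + 1)*(h + 3)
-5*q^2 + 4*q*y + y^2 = (-q + y)*(5*q + y)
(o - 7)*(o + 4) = o^2 - 3*o - 28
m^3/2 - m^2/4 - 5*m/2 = m*(m/2 + 1)*(m - 5/2)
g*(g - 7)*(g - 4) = g^3 - 11*g^2 + 28*g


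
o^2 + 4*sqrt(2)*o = o*(o + 4*sqrt(2))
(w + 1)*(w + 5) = w^2 + 6*w + 5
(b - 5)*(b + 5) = b^2 - 25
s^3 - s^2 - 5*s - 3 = (s - 3)*(s + 1)^2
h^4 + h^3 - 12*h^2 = h^2*(h - 3)*(h + 4)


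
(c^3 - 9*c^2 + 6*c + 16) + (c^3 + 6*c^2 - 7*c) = 2*c^3 - 3*c^2 - c + 16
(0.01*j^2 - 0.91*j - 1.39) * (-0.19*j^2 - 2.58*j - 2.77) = -0.0019*j^4 + 0.1471*j^3 + 2.5842*j^2 + 6.1069*j + 3.8503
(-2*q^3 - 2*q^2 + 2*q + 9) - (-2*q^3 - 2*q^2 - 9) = 2*q + 18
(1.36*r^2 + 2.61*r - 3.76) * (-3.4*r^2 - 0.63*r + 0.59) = -4.624*r^4 - 9.7308*r^3 + 11.9421*r^2 + 3.9087*r - 2.2184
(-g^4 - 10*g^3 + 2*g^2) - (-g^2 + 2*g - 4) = -g^4 - 10*g^3 + 3*g^2 - 2*g + 4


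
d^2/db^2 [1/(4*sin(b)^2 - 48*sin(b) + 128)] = (-sin(b)^4 + 9*sin(b)^3 - 5*sin(b)^2/2 - 114*sin(b) + 56)/(sin(b)^2 - 12*sin(b) + 32)^3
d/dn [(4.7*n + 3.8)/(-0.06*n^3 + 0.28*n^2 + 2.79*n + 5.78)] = (0.564*n^3 - 0.632*n^2 - 2.128*n + 16.564)/(0.0036*n^6 - 0.0336*n^5 - 0.2564*n^4 + 0.8688*n^3 + 11.0209*n^2 + 32.2524*n + 33.4084)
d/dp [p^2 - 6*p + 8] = 2*p - 6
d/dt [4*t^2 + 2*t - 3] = 8*t + 2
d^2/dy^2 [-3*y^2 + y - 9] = -6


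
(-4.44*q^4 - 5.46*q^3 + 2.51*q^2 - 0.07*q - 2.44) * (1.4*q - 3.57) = -6.216*q^5 + 8.2068*q^4 + 23.0062*q^3 - 9.0587*q^2 - 3.1661*q + 8.7108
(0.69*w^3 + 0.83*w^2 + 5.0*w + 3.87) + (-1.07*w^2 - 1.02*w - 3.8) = 0.69*w^3 - 0.24*w^2 + 3.98*w + 0.0700000000000003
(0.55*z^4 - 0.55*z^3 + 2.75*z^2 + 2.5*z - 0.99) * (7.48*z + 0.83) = 4.114*z^5 - 3.6575*z^4 + 20.1135*z^3 + 20.9825*z^2 - 5.3302*z - 0.8217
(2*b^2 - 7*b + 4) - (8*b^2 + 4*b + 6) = -6*b^2 - 11*b - 2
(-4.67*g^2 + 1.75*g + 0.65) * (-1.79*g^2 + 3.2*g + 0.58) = 8.3593*g^4 - 18.0765*g^3 + 1.7279*g^2 + 3.095*g + 0.377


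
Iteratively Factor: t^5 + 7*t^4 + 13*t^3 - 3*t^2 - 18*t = (t + 3)*(t^4 + 4*t^3 + t^2 - 6*t) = (t + 2)*(t + 3)*(t^3 + 2*t^2 - 3*t) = t*(t + 2)*(t + 3)*(t^2 + 2*t - 3) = t*(t + 2)*(t + 3)^2*(t - 1)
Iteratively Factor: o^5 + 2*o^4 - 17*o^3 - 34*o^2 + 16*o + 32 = (o + 1)*(o^4 + o^3 - 18*o^2 - 16*o + 32) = (o - 4)*(o + 1)*(o^3 + 5*o^2 + 2*o - 8) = (o - 4)*(o + 1)*(o + 4)*(o^2 + o - 2) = (o - 4)*(o - 1)*(o + 1)*(o + 4)*(o + 2)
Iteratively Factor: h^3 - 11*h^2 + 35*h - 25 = (h - 1)*(h^2 - 10*h + 25) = (h - 5)*(h - 1)*(h - 5)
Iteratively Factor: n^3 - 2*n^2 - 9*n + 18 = (n + 3)*(n^2 - 5*n + 6) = (n - 2)*(n + 3)*(n - 3)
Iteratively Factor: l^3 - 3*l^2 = (l)*(l^2 - 3*l) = l*(l - 3)*(l)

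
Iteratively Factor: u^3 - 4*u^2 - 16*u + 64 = (u - 4)*(u^2 - 16) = (u - 4)^2*(u + 4)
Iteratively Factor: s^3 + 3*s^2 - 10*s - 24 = (s - 3)*(s^2 + 6*s + 8) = (s - 3)*(s + 4)*(s + 2)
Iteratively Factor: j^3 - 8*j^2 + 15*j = (j - 3)*(j^2 - 5*j) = j*(j - 3)*(j - 5)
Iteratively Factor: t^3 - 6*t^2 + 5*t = (t)*(t^2 - 6*t + 5) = t*(t - 1)*(t - 5)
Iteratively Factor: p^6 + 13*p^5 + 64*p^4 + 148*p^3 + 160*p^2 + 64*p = (p + 1)*(p^5 + 12*p^4 + 52*p^3 + 96*p^2 + 64*p) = (p + 1)*(p + 2)*(p^4 + 10*p^3 + 32*p^2 + 32*p) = (p + 1)*(p + 2)*(p + 4)*(p^3 + 6*p^2 + 8*p) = p*(p + 1)*(p + 2)*(p + 4)*(p^2 + 6*p + 8) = p*(p + 1)*(p + 2)^2*(p + 4)*(p + 4)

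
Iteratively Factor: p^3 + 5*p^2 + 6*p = (p + 3)*(p^2 + 2*p) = (p + 2)*(p + 3)*(p)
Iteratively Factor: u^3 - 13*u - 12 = (u + 1)*(u^2 - u - 12) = (u + 1)*(u + 3)*(u - 4)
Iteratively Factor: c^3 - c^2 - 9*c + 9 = (c - 1)*(c^2 - 9) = (c - 1)*(c + 3)*(c - 3)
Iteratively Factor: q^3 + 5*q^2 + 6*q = (q + 2)*(q^2 + 3*q) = (q + 2)*(q + 3)*(q)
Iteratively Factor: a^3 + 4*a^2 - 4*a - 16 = (a - 2)*(a^2 + 6*a + 8) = (a - 2)*(a + 2)*(a + 4)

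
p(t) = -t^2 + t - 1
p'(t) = 1 - 2*t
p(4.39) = -15.88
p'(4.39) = -7.78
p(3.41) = -9.22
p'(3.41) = -5.82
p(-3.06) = -13.42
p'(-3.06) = 7.12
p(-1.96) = -6.80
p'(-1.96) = 4.92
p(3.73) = -11.18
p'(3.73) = -6.46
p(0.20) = -0.84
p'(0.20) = 0.60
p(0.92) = -0.93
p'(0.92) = -0.84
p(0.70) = -0.79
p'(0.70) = -0.40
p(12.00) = -133.00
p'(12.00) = -23.00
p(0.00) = -1.00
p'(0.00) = 1.00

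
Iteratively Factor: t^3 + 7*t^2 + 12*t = (t)*(t^2 + 7*t + 12) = t*(t + 4)*(t + 3)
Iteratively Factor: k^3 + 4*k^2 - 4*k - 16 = (k + 2)*(k^2 + 2*k - 8) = (k - 2)*(k + 2)*(k + 4)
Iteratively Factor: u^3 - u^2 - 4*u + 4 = (u + 2)*(u^2 - 3*u + 2) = (u - 2)*(u + 2)*(u - 1)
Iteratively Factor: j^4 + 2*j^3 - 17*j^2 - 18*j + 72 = (j + 3)*(j^3 - j^2 - 14*j + 24) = (j - 3)*(j + 3)*(j^2 + 2*j - 8) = (j - 3)*(j - 2)*(j + 3)*(j + 4)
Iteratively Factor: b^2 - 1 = (b + 1)*(b - 1)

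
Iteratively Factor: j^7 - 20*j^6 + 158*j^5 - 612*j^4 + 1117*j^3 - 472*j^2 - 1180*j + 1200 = (j - 2)*(j^6 - 18*j^5 + 122*j^4 - 368*j^3 + 381*j^2 + 290*j - 600) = (j - 5)*(j - 2)*(j^5 - 13*j^4 + 57*j^3 - 83*j^2 - 34*j + 120) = (j - 5)*(j - 3)*(j - 2)*(j^4 - 10*j^3 + 27*j^2 - 2*j - 40) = (j - 5)*(j - 3)*(j - 2)^2*(j^3 - 8*j^2 + 11*j + 20) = (j - 5)*(j - 3)*(j - 2)^2*(j + 1)*(j^2 - 9*j + 20) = (j - 5)*(j - 4)*(j - 3)*(j - 2)^2*(j + 1)*(j - 5)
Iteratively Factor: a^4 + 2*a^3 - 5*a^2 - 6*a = (a)*(a^3 + 2*a^2 - 5*a - 6) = a*(a + 1)*(a^2 + a - 6) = a*(a - 2)*(a + 1)*(a + 3)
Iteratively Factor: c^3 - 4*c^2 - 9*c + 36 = (c + 3)*(c^2 - 7*c + 12) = (c - 3)*(c + 3)*(c - 4)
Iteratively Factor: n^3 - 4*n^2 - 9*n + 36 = (n - 3)*(n^2 - n - 12) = (n - 4)*(n - 3)*(n + 3)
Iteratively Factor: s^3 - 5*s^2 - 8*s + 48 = (s - 4)*(s^2 - s - 12) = (s - 4)*(s + 3)*(s - 4)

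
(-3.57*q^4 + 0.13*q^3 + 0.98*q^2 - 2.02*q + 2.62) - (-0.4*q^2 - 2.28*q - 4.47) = -3.57*q^4 + 0.13*q^3 + 1.38*q^2 + 0.26*q + 7.09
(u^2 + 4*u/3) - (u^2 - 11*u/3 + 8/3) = 5*u - 8/3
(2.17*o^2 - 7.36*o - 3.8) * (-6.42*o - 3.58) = -13.9314*o^3 + 39.4826*o^2 + 50.7448*o + 13.604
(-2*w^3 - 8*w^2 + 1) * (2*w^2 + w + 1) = -4*w^5 - 18*w^4 - 10*w^3 - 6*w^2 + w + 1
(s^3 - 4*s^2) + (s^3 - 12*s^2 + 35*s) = 2*s^3 - 16*s^2 + 35*s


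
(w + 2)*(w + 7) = w^2 + 9*w + 14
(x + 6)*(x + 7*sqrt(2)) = x^2 + 6*x + 7*sqrt(2)*x + 42*sqrt(2)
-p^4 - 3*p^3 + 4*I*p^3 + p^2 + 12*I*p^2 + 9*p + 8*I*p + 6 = (p + 2)*(p - 3*I)*(I*p + 1)*(I*p + I)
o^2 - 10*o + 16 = (o - 8)*(o - 2)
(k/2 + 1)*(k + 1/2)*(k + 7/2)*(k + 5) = k^4/2 + 11*k^3/2 + 159*k^2/8 + 209*k/8 + 35/4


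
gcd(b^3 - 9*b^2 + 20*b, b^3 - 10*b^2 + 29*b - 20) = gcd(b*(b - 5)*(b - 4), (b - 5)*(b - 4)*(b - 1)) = b^2 - 9*b + 20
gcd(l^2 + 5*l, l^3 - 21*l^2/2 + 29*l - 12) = 1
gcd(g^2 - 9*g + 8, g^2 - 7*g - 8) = g - 8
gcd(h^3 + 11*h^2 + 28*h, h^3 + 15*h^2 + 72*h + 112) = h^2 + 11*h + 28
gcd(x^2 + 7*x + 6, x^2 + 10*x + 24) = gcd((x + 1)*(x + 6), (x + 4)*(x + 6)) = x + 6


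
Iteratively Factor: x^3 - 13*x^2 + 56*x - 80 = (x - 4)*(x^2 - 9*x + 20) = (x - 4)^2*(x - 5)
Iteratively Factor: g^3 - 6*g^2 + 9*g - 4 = (g - 4)*(g^2 - 2*g + 1) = (g - 4)*(g - 1)*(g - 1)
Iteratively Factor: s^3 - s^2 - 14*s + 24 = (s + 4)*(s^2 - 5*s + 6) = (s - 3)*(s + 4)*(s - 2)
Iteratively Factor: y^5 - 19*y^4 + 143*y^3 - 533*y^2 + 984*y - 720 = (y - 4)*(y^4 - 15*y^3 + 83*y^2 - 201*y + 180) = (y - 4)*(y - 3)*(y^3 - 12*y^2 + 47*y - 60) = (y - 4)^2*(y - 3)*(y^2 - 8*y + 15) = (y - 5)*(y - 4)^2*(y - 3)*(y - 3)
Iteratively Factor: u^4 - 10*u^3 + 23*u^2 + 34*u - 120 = (u - 3)*(u^3 - 7*u^2 + 2*u + 40) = (u - 5)*(u - 3)*(u^2 - 2*u - 8) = (u - 5)*(u - 3)*(u + 2)*(u - 4)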